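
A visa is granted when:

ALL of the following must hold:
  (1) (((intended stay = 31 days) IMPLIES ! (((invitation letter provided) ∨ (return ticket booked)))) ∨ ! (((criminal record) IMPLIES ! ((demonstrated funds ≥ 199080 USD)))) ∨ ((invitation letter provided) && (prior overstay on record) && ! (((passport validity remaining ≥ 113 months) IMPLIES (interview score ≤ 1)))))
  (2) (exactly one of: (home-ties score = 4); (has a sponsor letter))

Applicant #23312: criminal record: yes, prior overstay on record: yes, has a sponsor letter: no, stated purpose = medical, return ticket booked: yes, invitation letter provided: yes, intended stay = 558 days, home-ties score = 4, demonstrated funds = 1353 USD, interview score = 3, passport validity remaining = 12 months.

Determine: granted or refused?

Atomic conditions:
  intended stay = 31 days: 558 == 31 is false
  invitation letter provided: yes → true
  return ticket booked: yes → true
  criminal record: yes → true
  demonstrated funds ≥ 199080 USD: 1353 ≥ 199080 is false
  prior overstay on record: yes → true
  passport validity remaining ≥ 113 months: 12 ≥ 113 is false
  interview score ≤ 1: 3 ≤ 1 is false
  home-ties score = 4: 4 == 4 is true
  has a sponsor letter: no → false
Combine:
[1.1.2.1] true OR true = true
[1.1.2] NOT true = false
[1.1] false → false (antecedent false ⇒ implication holds) = true
[1.2.1.2] NOT false = true
[1.2.1] true → true = true
[1.2] NOT true = false
[1.3.3.1] false → false (antecedent false ⇒ implication holds) = true
[1.3.3] NOT true = false
[1.3] true AND true AND false = false
[1] true OR false OR false = true
[2] exactly-one(true, false) = true
[root] true AND true = true
Overall: true → granted

Granted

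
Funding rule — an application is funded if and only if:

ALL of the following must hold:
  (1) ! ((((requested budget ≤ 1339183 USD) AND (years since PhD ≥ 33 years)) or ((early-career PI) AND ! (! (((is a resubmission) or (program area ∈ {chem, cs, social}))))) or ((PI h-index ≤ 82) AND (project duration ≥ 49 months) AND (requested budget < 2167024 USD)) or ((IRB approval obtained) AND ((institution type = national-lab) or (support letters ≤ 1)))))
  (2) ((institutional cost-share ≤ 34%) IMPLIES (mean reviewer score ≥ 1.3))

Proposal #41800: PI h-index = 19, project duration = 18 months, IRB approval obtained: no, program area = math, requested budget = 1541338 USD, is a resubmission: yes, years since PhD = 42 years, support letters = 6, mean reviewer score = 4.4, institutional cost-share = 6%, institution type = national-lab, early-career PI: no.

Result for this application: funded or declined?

Funded

Atomic conditions:
  requested budget ≤ 1339183 USD: 1541338 ≤ 1339183 is false
  years since PhD ≥ 33 years: 42 ≥ 33 is true
  early-career PI: no → false
  is a resubmission: yes → true
  program area ∈ {chem, cs, social}: math is not in the set → false
  PI h-index ≤ 82: 19 ≤ 82 is true
  project duration ≥ 49 months: 18 ≥ 49 is false
  requested budget < 2167024 USD: 1541338 < 2167024 is true
  IRB approval obtained: no → false
  institution type = national-lab: national-lab == national-lab is true
  support letters ≤ 1: 6 ≤ 1 is false
  institutional cost-share ≤ 34%: 6 ≤ 34 is true
  mean reviewer score ≥ 1.3: 4.4 ≥ 1.3 is true
Combine:
[1.1.1] false AND true = false
[1.1.2.2.1.1] true OR false = true
[1.1.2.2.1] NOT true = false
[1.1.2.2] NOT false = true
[1.1.2] false AND true = false
[1.1.3] true AND false AND true = false
[1.1.4.2] true OR false = true
[1.1.4] false AND true = false
[1.1] false OR false OR false OR false = false
[1] NOT false = true
[2] true → true = true
[root] true AND true = true
Overall: true → funded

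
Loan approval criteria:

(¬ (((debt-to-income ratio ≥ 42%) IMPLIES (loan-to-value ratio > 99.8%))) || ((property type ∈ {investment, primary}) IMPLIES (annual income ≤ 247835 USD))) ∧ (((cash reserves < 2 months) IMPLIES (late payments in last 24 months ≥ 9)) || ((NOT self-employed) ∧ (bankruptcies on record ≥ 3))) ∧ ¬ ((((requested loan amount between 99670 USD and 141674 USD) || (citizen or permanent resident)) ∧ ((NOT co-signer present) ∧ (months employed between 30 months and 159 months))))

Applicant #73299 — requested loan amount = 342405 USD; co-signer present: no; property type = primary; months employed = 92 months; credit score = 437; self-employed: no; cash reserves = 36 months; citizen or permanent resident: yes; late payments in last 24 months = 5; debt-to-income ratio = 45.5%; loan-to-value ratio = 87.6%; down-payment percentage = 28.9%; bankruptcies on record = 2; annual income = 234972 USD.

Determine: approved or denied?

Atomic conditions:
  debt-to-income ratio ≥ 42%: 45.5 ≥ 42 is true
  loan-to-value ratio > 99.8%: 87.6 > 99.8 is false
  property type ∈ {investment, primary}: primary is in the set → true
  annual income ≤ 247835 USD: 234972 ≤ 247835 is true
  cash reserves < 2 months: 36 < 2 is false
  late payments in last 24 months ≥ 9: 5 ≥ 9 is false
  NOT self-employed: no → true
  bankruptcies on record ≥ 3: 2 ≥ 3 is false
  requested loan amount between 99670 USD and 141674 USD: 342405 in [99670, 141674] is false
  citizen or permanent resident: yes → true
  NOT co-signer present: no → true
  months employed between 30 months and 159 months: 92 in [30, 159] is true
Combine:
[1.1.1] true → false = false
[1.1] NOT false = true
[1.2] true → true = true
[1] true OR true = true
[2.1] false → false (antecedent false ⇒ implication holds) = true
[2.2] true AND false = false
[2] true OR false = true
[3.1.1] false OR true = true
[3.1.2] true AND true = true
[3.1] true AND true = true
[3] NOT true = false
[root] true AND true AND false = false
Overall: false → denied

Denied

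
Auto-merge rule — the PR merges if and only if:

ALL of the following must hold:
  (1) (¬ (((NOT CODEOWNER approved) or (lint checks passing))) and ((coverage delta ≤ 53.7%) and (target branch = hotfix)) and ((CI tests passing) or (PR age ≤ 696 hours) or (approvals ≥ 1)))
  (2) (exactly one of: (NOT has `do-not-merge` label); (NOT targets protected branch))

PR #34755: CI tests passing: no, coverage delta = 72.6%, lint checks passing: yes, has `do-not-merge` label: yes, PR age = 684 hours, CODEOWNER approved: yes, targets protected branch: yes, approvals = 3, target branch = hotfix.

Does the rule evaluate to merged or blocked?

Blocked

Atomic conditions:
  NOT CODEOWNER approved: yes → false
  lint checks passing: yes → true
  coverage delta ≤ 53.7%: 72.6 ≤ 53.7 is false
  target branch = hotfix: hotfix == hotfix is true
  CI tests passing: no → false
  PR age ≤ 696 hours: 684 ≤ 696 is true
  approvals ≥ 1: 3 ≥ 1 is true
  NOT has `do-not-merge` label: yes → false
  NOT targets protected branch: yes → false
Combine:
[1.1.1] false OR true = true
[1.1] NOT true = false
[1.2] false AND true = false
[1.3] false OR true OR true = true
[1] false AND false AND true = false
[2] exactly-one(false, false) = false
[root] false AND false = false
Overall: false → blocked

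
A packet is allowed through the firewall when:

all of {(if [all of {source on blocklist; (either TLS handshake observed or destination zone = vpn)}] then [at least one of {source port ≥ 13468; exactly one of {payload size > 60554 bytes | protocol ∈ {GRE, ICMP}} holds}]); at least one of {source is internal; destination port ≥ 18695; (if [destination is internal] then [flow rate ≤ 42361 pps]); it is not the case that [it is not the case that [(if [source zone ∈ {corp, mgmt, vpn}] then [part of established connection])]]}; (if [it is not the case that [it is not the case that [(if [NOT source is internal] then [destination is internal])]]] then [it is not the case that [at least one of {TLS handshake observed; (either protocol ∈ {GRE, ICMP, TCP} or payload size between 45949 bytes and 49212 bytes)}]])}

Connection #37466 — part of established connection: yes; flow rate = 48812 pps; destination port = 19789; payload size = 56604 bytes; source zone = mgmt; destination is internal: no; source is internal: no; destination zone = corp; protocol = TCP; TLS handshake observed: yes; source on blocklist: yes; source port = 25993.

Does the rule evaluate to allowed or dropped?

Allowed

Atomic conditions:
  source on blocklist: yes → true
  TLS handshake observed: yes → true
  destination zone = vpn: corp == vpn is false
  source port ≥ 13468: 25993 ≥ 13468 is true
  payload size > 60554 bytes: 56604 > 60554 is false
  protocol ∈ {GRE, ICMP}: TCP is not in the set → false
  source is internal: no → false
  destination port ≥ 18695: 19789 ≥ 18695 is true
  destination is internal: no → false
  flow rate ≤ 42361 pps: 48812 ≤ 42361 is false
  source zone ∈ {corp, mgmt, vpn}: mgmt is in the set → true
  part of established connection: yes → true
  NOT source is internal: no → true
  protocol ∈ {GRE, ICMP, TCP}: TCP is in the set → true
  payload size between 45949 bytes and 49212 bytes: 56604 in [45949, 49212] is false
Combine:
[1.1.2] true OR false = true
[1.1] true AND true = true
[1.2.2] exactly-one(false, false) = false
[1.2] true OR false = true
[1] true → true = true
[2.3] false → false (antecedent false ⇒ implication holds) = true
[2.4.1.1] true → true = true
[2.4.1] NOT true = false
[2.4] NOT false = true
[2] false OR true OR true OR true = true
[3.1.1.1] true → false = false
[3.1.1] NOT false = true
[3.1] NOT true = false
[3.2.1.2] true OR false = true
[3.2.1] true OR true = true
[3.2] NOT true = false
[3] false → false (antecedent false ⇒ implication holds) = true
[root] true AND true AND true = true
Overall: true → allowed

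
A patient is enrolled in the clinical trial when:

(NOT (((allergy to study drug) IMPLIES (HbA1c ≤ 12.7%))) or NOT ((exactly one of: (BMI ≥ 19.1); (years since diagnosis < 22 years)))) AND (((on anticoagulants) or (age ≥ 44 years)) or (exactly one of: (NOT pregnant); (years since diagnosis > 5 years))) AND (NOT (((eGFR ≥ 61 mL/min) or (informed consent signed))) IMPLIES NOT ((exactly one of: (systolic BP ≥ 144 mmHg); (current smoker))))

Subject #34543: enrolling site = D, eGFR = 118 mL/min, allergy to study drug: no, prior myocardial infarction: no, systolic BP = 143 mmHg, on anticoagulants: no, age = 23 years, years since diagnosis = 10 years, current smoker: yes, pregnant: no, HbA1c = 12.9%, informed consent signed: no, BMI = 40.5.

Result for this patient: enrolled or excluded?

Atomic conditions:
  allergy to study drug: no → false
  HbA1c ≤ 12.7%: 12.9 ≤ 12.7 is false
  BMI ≥ 19.1: 40.5 ≥ 19.1 is true
  years since diagnosis < 22 years: 10 < 22 is true
  on anticoagulants: no → false
  age ≥ 44 years: 23 ≥ 44 is false
  NOT pregnant: no → true
  years since diagnosis > 5 years: 10 > 5 is true
  eGFR ≥ 61 mL/min: 118 ≥ 61 is true
  informed consent signed: no → false
  systolic BP ≥ 144 mmHg: 143 ≥ 144 is false
  current smoker: yes → true
Combine:
[1.1.1] false → false (antecedent false ⇒ implication holds) = true
[1.1] NOT true = false
[1.2.1] exactly-one(true, true) = false
[1.2] NOT false = true
[1] false OR true = true
[2.1] false OR false = false
[2.2] exactly-one(true, true) = false
[2] false OR false = false
[3.1.1] true OR false = true
[3.1] NOT true = false
[3.2.1] exactly-one(false, true) = true
[3.2] NOT true = false
[3] false → false (antecedent false ⇒ implication holds) = true
[root] true AND false AND true = false
Overall: false → excluded

Excluded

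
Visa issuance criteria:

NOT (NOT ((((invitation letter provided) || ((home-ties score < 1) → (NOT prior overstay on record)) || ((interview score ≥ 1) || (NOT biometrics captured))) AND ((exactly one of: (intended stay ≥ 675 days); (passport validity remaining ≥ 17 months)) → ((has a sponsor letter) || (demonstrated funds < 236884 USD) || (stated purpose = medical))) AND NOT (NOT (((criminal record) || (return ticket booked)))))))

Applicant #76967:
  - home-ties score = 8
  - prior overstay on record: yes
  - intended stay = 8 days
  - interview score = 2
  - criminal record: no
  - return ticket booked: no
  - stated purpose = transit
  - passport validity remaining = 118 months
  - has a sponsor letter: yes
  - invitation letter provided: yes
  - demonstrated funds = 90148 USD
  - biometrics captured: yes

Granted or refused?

Atomic conditions:
  invitation letter provided: yes → true
  home-ties score < 1: 8 < 1 is false
  NOT prior overstay on record: yes → false
  interview score ≥ 1: 2 ≥ 1 is true
  NOT biometrics captured: yes → false
  intended stay ≥ 675 days: 8 ≥ 675 is false
  passport validity remaining ≥ 17 months: 118 ≥ 17 is true
  has a sponsor letter: yes → true
  demonstrated funds < 236884 USD: 90148 < 236884 is true
  stated purpose = medical: transit == medical is false
  criminal record: no → false
  return ticket booked: no → false
Combine:
[1.1.1.2] false → false (antecedent false ⇒ implication holds) = true
[1.1.1.3] true OR false = true
[1.1.1] true OR true OR true = true
[1.1.2.1] exactly-one(false, true) = true
[1.1.2.2] true OR true OR false = true
[1.1.2] true → true = true
[1.1.3.1.1] false OR false = false
[1.1.3.1] NOT false = true
[1.1.3] NOT true = false
[1.1] true AND true AND false = false
[1] NOT false = true
[root] NOT true = false
Overall: false → refused

Refused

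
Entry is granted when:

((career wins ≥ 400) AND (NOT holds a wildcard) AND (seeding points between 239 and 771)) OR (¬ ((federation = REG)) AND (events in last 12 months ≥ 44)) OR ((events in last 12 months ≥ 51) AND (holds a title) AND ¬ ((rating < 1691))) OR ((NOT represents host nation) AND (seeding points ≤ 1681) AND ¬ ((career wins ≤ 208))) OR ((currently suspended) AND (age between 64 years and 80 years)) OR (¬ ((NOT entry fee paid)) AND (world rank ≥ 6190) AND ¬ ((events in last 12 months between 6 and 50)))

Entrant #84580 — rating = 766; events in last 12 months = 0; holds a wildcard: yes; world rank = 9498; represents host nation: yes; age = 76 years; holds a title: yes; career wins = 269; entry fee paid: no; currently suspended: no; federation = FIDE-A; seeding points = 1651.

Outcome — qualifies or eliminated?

Eliminated

Atomic conditions:
  career wins ≥ 400: 269 ≥ 400 is false
  NOT holds a wildcard: yes → false
  seeding points between 239 and 771: 1651 in [239, 771] is false
  federation = REG: FIDE-A == REG is false
  events in last 12 months ≥ 44: 0 ≥ 44 is false
  events in last 12 months ≥ 51: 0 ≥ 51 is false
  holds a title: yes → true
  rating < 1691: 766 < 1691 is true
  NOT represents host nation: yes → false
  seeding points ≤ 1681: 1651 ≤ 1681 is true
  career wins ≤ 208: 269 ≤ 208 is false
  currently suspended: no → false
  age between 64 years and 80 years: 76 in [64, 80] is true
  NOT entry fee paid: no → true
  world rank ≥ 6190: 9498 ≥ 6190 is true
  events in last 12 months between 6 and 50: 0 in [6, 50] is false
Combine:
[1] false AND false AND false = false
[2.1] NOT false = true
[2] true AND false = false
[3.3] NOT true = false
[3] false AND true AND false = false
[4.3] NOT false = true
[4] false AND true AND true = false
[5] false AND true = false
[6.1] NOT true = false
[6.3] NOT false = true
[6] false AND true AND true = false
[root] false OR false OR false OR false OR false OR false = false
Overall: false → eliminated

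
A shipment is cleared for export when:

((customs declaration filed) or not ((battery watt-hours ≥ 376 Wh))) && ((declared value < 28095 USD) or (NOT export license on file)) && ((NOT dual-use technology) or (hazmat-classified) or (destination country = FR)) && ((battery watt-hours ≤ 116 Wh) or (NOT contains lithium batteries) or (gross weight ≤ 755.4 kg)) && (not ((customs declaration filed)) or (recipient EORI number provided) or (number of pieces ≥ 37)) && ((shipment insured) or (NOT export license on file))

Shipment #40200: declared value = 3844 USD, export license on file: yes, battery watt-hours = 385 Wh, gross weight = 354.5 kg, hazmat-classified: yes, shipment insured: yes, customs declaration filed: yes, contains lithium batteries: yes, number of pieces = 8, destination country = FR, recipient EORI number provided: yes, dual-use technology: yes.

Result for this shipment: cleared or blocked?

Cleared

Atomic conditions:
  customs declaration filed: yes → true
  battery watt-hours ≥ 376 Wh: 385 ≥ 376 is true
  declared value < 28095 USD: 3844 < 28095 is true
  NOT export license on file: yes → false
  NOT dual-use technology: yes → false
  hazmat-classified: yes → true
  destination country = FR: FR == FR is true
  battery watt-hours ≤ 116 Wh: 385 ≤ 116 is false
  NOT contains lithium batteries: yes → false
  gross weight ≤ 755.4 kg: 354.5 ≤ 755.4 is true
  recipient EORI number provided: yes → true
  number of pieces ≥ 37: 8 ≥ 37 is false
  shipment insured: yes → true
Combine:
[1.2] NOT true = false
[1] true OR false = true
[2] true OR false = true
[3] false OR true OR true = true
[4] false OR false OR true = true
[5.1] NOT true = false
[5] false OR true OR false = true
[6] true OR false = true
[root] true AND true AND true AND true AND true AND true = true
Overall: true → cleared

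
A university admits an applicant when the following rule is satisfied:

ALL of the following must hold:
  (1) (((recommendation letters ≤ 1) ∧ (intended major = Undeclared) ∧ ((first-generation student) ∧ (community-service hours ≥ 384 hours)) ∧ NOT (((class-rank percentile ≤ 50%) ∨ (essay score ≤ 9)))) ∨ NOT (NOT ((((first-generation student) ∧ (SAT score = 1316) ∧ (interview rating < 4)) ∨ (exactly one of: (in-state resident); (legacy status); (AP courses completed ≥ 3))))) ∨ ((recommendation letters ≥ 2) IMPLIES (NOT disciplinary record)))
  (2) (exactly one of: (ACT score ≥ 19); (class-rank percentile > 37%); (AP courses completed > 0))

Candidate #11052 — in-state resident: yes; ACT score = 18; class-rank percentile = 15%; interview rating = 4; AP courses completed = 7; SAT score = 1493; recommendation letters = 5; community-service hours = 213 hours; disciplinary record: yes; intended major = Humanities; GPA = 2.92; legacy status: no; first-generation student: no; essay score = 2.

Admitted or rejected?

Atomic conditions:
  recommendation letters ≤ 1: 5 ≤ 1 is false
  intended major = Undeclared: Humanities == Undeclared is false
  first-generation student: no → false
  community-service hours ≥ 384 hours: 213 ≥ 384 is false
  class-rank percentile ≤ 50%: 15 ≤ 50 is true
  essay score ≤ 9: 2 ≤ 9 is true
  SAT score = 1316: 1493 == 1316 is false
  interview rating < 4: 4 < 4 is false
  in-state resident: yes → true
  legacy status: no → false
  AP courses completed ≥ 3: 7 ≥ 3 is true
  recommendation letters ≥ 2: 5 ≥ 2 is true
  NOT disciplinary record: yes → false
  ACT score ≥ 19: 18 ≥ 19 is false
  class-rank percentile > 37%: 15 > 37 is false
  AP courses completed > 0: 7 > 0 is true
Combine:
[1.1.3] false AND false = false
[1.1.4.1] true OR true = true
[1.1.4] NOT true = false
[1.1] false AND false AND false AND false = false
[1.2.1.1.1] false AND false AND false = false
[1.2.1.1.2] exactly-one(true, false, true) = false
[1.2.1.1] false OR false = false
[1.2.1] NOT false = true
[1.2] NOT true = false
[1.3] true → false = false
[1] false OR false OR false = false
[2] exactly-one(false, false, true) = true
[root] false AND true = false
Overall: false → rejected

Rejected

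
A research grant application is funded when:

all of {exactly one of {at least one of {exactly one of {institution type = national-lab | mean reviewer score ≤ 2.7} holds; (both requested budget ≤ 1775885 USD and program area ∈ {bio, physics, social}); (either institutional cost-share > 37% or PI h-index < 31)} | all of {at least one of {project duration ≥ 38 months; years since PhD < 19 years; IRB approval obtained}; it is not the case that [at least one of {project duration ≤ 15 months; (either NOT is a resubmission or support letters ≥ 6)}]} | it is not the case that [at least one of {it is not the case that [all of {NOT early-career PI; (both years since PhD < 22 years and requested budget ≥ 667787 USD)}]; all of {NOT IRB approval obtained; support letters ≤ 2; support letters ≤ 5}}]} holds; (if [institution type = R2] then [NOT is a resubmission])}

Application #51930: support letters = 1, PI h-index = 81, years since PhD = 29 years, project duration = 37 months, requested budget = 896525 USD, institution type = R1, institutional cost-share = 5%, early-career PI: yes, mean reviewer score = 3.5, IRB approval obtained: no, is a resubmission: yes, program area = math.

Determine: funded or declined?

Declined

Atomic conditions:
  institution type = national-lab: R1 == national-lab is false
  mean reviewer score ≤ 2.7: 3.5 ≤ 2.7 is false
  requested budget ≤ 1775885 USD: 896525 ≤ 1775885 is true
  program area ∈ {bio, physics, social}: math is not in the set → false
  institutional cost-share > 37%: 5 > 37 is false
  PI h-index < 31: 81 < 31 is false
  project duration ≥ 38 months: 37 ≥ 38 is false
  years since PhD < 19 years: 29 < 19 is false
  IRB approval obtained: no → false
  project duration ≤ 15 months: 37 ≤ 15 is false
  NOT is a resubmission: yes → false
  support letters ≥ 6: 1 ≥ 6 is false
  NOT early-career PI: yes → false
  years since PhD < 22 years: 29 < 22 is false
  requested budget ≥ 667787 USD: 896525 ≥ 667787 is true
  NOT IRB approval obtained: no → true
  support letters ≤ 2: 1 ≤ 2 is true
  support letters ≤ 5: 1 ≤ 5 is true
  institution type = R2: R1 == R2 is false
Combine:
[1.1.1] exactly-one(false, false) = false
[1.1.2] true AND false = false
[1.1.3] false OR false = false
[1.1] false OR false OR false = false
[1.2.1] false OR false OR false = false
[1.2.2.1.2] false OR false = false
[1.2.2.1] false OR false = false
[1.2.2] NOT false = true
[1.2] false AND true = false
[1.3.1.1.1.2] false AND true = false
[1.3.1.1.1] false AND false = false
[1.3.1.1] NOT false = true
[1.3.1.2] true AND true AND true = true
[1.3.1] true OR true = true
[1.3] NOT true = false
[1] exactly-one(false, false, false) = false
[2] false → false (antecedent false ⇒ implication holds) = true
[root] false AND true = false
Overall: false → declined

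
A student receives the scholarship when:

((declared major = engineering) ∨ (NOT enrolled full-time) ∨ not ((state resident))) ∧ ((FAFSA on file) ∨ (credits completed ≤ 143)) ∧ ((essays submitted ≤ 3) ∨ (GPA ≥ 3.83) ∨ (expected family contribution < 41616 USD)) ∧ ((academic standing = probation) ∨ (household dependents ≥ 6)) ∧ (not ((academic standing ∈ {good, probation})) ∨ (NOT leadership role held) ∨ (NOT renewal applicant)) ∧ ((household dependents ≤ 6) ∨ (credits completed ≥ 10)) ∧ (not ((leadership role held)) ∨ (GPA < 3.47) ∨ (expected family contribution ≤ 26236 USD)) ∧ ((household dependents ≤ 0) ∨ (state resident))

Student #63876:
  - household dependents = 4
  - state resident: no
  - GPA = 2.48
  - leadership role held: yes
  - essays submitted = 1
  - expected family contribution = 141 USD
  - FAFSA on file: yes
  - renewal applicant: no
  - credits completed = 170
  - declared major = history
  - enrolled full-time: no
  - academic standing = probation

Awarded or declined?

Declined

Atomic conditions:
  declared major = engineering: history == engineering is false
  NOT enrolled full-time: no → true
  state resident: no → false
  FAFSA on file: yes → true
  credits completed ≤ 143: 170 ≤ 143 is false
  essays submitted ≤ 3: 1 ≤ 3 is true
  GPA ≥ 3.83: 2.48 ≥ 3.83 is false
  expected family contribution < 41616 USD: 141 < 41616 is true
  academic standing = probation: probation == probation is true
  household dependents ≥ 6: 4 ≥ 6 is false
  academic standing ∈ {good, probation}: probation is in the set → true
  NOT leadership role held: yes → false
  NOT renewal applicant: no → true
  household dependents ≤ 6: 4 ≤ 6 is true
  credits completed ≥ 10: 170 ≥ 10 is true
  leadership role held: yes → true
  GPA < 3.47: 2.48 < 3.47 is true
  expected family contribution ≤ 26236 USD: 141 ≤ 26236 is true
  household dependents ≤ 0: 4 ≤ 0 is false
Combine:
[1.3] NOT false = true
[1] false OR true OR true = true
[2] true OR false = true
[3] true OR false OR true = true
[4] true OR false = true
[5.1] NOT true = false
[5] false OR false OR true = true
[6] true OR true = true
[7.1] NOT true = false
[7] false OR true OR true = true
[8] false OR false = false
[root] true AND true AND true AND true AND true AND true AND true AND false = false
Overall: false → declined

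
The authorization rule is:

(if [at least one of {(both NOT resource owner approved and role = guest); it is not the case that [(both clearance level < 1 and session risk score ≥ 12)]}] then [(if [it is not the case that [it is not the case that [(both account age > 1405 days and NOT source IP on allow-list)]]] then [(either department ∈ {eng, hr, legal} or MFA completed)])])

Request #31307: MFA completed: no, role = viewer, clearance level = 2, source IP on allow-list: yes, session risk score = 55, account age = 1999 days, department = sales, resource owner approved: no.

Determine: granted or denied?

Granted

Atomic conditions:
  NOT resource owner approved: no → true
  role = guest: viewer == guest is false
  clearance level < 1: 2 < 1 is false
  session risk score ≥ 12: 55 ≥ 12 is true
  account age > 1405 days: 1999 > 1405 is true
  NOT source IP on allow-list: yes → false
  department ∈ {eng, hr, legal}: sales is not in the set → false
  MFA completed: no → false
Combine:
[1.1] true AND false = false
[1.2.1] false AND true = false
[1.2] NOT false = true
[1] false OR true = true
[2.1.1.1] true AND false = false
[2.1.1] NOT false = true
[2.1] NOT true = false
[2.2] false OR false = false
[2] false → false (antecedent false ⇒ implication holds) = true
[root] true → true = true
Overall: true → granted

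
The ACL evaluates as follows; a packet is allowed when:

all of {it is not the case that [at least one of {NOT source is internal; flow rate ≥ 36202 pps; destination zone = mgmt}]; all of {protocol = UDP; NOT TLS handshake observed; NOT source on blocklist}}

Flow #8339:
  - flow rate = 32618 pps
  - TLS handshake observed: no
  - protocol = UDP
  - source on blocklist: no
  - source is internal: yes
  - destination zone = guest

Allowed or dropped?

Atomic conditions:
  NOT source is internal: yes → false
  flow rate ≥ 36202 pps: 32618 ≥ 36202 is false
  destination zone = mgmt: guest == mgmt is false
  protocol = UDP: UDP == UDP is true
  NOT TLS handshake observed: no → true
  NOT source on blocklist: no → true
Combine:
[1.1] false OR false OR false = false
[1] NOT false = true
[2] true AND true AND true = true
[root] true AND true = true
Overall: true → allowed

Allowed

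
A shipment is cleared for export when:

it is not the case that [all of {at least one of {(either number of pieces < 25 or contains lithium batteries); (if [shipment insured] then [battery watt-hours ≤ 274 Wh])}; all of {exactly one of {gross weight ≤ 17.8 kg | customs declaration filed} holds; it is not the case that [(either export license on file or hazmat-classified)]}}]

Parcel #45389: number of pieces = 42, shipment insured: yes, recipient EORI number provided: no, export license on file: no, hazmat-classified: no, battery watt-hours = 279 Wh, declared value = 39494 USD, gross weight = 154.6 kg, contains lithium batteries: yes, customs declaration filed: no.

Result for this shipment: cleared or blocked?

Atomic conditions:
  number of pieces < 25: 42 < 25 is false
  contains lithium batteries: yes → true
  shipment insured: yes → true
  battery watt-hours ≤ 274 Wh: 279 ≤ 274 is false
  gross weight ≤ 17.8 kg: 154.6 ≤ 17.8 is false
  customs declaration filed: no → false
  export license on file: no → false
  hazmat-classified: no → false
Combine:
[1.1.1] false OR true = true
[1.1.2] true → false = false
[1.1] true OR false = true
[1.2.1] exactly-one(false, false) = false
[1.2.2.1] false OR false = false
[1.2.2] NOT false = true
[1.2] false AND true = false
[1] true AND false = false
[root] NOT false = true
Overall: true → cleared

Cleared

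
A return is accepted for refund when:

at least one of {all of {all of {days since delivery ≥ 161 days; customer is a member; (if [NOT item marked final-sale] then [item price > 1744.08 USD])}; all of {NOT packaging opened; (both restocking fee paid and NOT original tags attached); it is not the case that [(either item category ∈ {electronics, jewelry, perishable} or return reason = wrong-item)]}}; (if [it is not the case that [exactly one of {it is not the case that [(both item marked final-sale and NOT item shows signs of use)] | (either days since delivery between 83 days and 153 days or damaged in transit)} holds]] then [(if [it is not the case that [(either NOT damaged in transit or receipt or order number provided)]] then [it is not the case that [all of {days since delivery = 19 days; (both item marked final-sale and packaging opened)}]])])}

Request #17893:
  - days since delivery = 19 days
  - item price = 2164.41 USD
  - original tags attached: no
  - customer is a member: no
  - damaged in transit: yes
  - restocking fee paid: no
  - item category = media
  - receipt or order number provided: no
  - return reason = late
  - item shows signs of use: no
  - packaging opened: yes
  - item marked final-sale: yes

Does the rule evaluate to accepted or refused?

Atomic conditions:
  days since delivery ≥ 161 days: 19 ≥ 161 is false
  customer is a member: no → false
  NOT item marked final-sale: yes → false
  item price > 1744.08 USD: 2164.41 > 1744.08 is true
  NOT packaging opened: yes → false
  restocking fee paid: no → false
  NOT original tags attached: no → true
  item category ∈ {electronics, jewelry, perishable}: media is not in the set → false
  return reason = wrong-item: late == wrong-item is false
  item marked final-sale: yes → true
  NOT item shows signs of use: no → true
  days since delivery between 83 days and 153 days: 19 in [83, 153] is false
  damaged in transit: yes → true
  NOT damaged in transit: yes → false
  receipt or order number provided: no → false
  days since delivery = 19 days: 19 == 19 is true
  packaging opened: yes → true
Combine:
[1.1.3] false → true (antecedent false ⇒ implication holds) = true
[1.1] false AND false AND true = false
[1.2.2] false AND true = false
[1.2.3.1] false OR false = false
[1.2.3] NOT false = true
[1.2] false AND false AND true = false
[1] false AND false = false
[2.1.1.1.1] true AND true = true
[2.1.1.1] NOT true = false
[2.1.1.2] false OR true = true
[2.1.1] exactly-one(false, true) = true
[2.1] NOT true = false
[2.2.1.1] false OR false = false
[2.2.1] NOT false = true
[2.2.2.1.2] true AND true = true
[2.2.2.1] true AND true = true
[2.2.2] NOT true = false
[2.2] true → false = false
[2] false → false (antecedent false ⇒ implication holds) = true
[root] false OR true = true
Overall: true → accepted

Accepted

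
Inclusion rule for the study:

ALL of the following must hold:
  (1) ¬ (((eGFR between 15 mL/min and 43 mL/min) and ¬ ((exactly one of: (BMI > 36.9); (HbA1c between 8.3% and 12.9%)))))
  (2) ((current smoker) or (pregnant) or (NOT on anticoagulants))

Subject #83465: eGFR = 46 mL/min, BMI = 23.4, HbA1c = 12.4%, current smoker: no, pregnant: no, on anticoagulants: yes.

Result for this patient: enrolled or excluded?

Atomic conditions:
  eGFR between 15 mL/min and 43 mL/min: 46 in [15, 43] is false
  BMI > 36.9: 23.4 > 36.9 is false
  HbA1c between 8.3% and 12.9%: 12.4 in [8.3, 12.9] is true
  current smoker: no → false
  pregnant: no → false
  NOT on anticoagulants: yes → false
Combine:
[1.1.2.1] exactly-one(false, true) = true
[1.1.2] NOT true = false
[1.1] false AND false = false
[1] NOT false = true
[2] false OR false OR false = false
[root] true AND false = false
Overall: false → excluded

Excluded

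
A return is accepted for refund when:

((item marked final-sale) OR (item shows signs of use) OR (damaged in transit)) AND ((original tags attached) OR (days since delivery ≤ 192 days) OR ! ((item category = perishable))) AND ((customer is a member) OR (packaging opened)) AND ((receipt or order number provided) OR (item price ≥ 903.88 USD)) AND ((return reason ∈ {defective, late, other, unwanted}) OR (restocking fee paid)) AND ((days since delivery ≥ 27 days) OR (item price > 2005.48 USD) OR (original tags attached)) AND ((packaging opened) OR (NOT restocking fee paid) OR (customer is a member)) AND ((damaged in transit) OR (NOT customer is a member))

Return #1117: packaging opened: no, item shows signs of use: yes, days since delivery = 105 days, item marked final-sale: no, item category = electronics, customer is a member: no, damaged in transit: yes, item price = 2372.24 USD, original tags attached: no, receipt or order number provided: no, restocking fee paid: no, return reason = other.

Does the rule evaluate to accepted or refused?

Atomic conditions:
  item marked final-sale: no → false
  item shows signs of use: yes → true
  damaged in transit: yes → true
  original tags attached: no → false
  days since delivery ≤ 192 days: 105 ≤ 192 is true
  item category = perishable: electronics == perishable is false
  customer is a member: no → false
  packaging opened: no → false
  receipt or order number provided: no → false
  item price ≥ 903.88 USD: 2372.24 ≥ 903.88 is true
  return reason ∈ {defective, late, other, unwanted}: other is in the set → true
  restocking fee paid: no → false
  days since delivery ≥ 27 days: 105 ≥ 27 is true
  item price > 2005.48 USD: 2372.24 > 2005.48 is true
  NOT restocking fee paid: no → true
  NOT customer is a member: no → true
Combine:
[1] false OR true OR true = true
[2.3] NOT false = true
[2] false OR true OR true = true
[3] false OR false = false
[4] false OR true = true
[5] true OR false = true
[6] true OR true OR false = true
[7] false OR true OR false = true
[8] true OR true = true
[root] true AND true AND false AND true AND true AND true AND true AND true = false
Overall: false → refused

Refused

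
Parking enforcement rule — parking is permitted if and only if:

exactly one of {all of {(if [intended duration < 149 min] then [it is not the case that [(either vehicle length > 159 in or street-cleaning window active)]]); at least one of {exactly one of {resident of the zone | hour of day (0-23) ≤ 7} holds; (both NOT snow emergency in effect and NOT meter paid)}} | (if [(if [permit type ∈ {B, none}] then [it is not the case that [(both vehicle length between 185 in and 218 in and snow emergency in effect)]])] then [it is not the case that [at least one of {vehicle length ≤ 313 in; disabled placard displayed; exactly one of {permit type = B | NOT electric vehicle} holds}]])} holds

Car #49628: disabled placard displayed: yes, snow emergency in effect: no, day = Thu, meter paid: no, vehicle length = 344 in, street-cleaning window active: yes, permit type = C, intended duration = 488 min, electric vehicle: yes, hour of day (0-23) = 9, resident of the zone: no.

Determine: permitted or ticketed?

Atomic conditions:
  intended duration < 149 min: 488 < 149 is false
  vehicle length > 159 in: 344 > 159 is true
  street-cleaning window active: yes → true
  resident of the zone: no → false
  hour of day (0-23) ≤ 7: 9 ≤ 7 is false
  NOT snow emergency in effect: no → true
  NOT meter paid: no → true
  permit type ∈ {B, none}: C is not in the set → false
  vehicle length between 185 in and 218 in: 344 in [185, 218] is false
  snow emergency in effect: no → false
  vehicle length ≤ 313 in: 344 ≤ 313 is false
  disabled placard displayed: yes → true
  permit type = B: C == B is false
  NOT electric vehicle: yes → false
Combine:
[1.1.2.1] true OR true = true
[1.1.2] NOT true = false
[1.1] false → false (antecedent false ⇒ implication holds) = true
[1.2.1] exactly-one(false, false) = false
[1.2.2] true AND true = true
[1.2] false OR true = true
[1] true AND true = true
[2.1.2.1] false AND false = false
[2.1.2] NOT false = true
[2.1] false → true (antecedent false ⇒ implication holds) = true
[2.2.1.3] exactly-one(false, false) = false
[2.2.1] false OR true OR false = true
[2.2] NOT true = false
[2] true → false = false
[root] exactly-one(true, false) = true
Overall: true → permitted

Permitted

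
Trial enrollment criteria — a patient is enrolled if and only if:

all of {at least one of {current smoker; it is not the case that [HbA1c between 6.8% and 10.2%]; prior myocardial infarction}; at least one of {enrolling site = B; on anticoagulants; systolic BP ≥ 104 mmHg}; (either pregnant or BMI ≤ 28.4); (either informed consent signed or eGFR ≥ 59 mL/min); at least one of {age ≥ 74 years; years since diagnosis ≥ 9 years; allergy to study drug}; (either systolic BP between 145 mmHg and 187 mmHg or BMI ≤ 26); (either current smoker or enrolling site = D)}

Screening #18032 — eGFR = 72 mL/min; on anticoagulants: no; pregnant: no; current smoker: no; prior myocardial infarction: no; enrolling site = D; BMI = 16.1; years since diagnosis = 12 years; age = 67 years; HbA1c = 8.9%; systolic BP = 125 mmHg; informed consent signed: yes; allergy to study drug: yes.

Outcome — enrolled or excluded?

Atomic conditions:
  current smoker: no → false
  HbA1c between 6.8% and 10.2%: 8.9 in [6.8, 10.2] is true
  prior myocardial infarction: no → false
  enrolling site = B: D == B is false
  on anticoagulants: no → false
  systolic BP ≥ 104 mmHg: 125 ≥ 104 is true
  pregnant: no → false
  BMI ≤ 28.4: 16.1 ≤ 28.4 is true
  informed consent signed: yes → true
  eGFR ≥ 59 mL/min: 72 ≥ 59 is true
  age ≥ 74 years: 67 ≥ 74 is false
  years since diagnosis ≥ 9 years: 12 ≥ 9 is true
  allergy to study drug: yes → true
  systolic BP between 145 mmHg and 187 mmHg: 125 in [145, 187] is false
  BMI ≤ 26: 16.1 ≤ 26 is true
  enrolling site = D: D == D is true
Combine:
[1.2] NOT true = false
[1] false OR false OR false = false
[2] false OR false OR true = true
[3] false OR true = true
[4] true OR true = true
[5] false OR true OR true = true
[6] false OR true = true
[7] false OR true = true
[root] false AND true AND true AND true AND true AND true AND true = false
Overall: false → excluded

Excluded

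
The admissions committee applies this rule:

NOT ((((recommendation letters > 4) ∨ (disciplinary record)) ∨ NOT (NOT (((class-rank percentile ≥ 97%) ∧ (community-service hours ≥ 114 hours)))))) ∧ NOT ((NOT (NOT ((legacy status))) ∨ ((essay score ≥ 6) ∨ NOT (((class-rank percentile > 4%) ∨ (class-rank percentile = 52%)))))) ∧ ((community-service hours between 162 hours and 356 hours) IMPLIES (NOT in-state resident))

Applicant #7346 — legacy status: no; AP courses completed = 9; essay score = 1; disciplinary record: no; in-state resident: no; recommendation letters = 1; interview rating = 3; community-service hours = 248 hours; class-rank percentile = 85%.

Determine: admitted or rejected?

Atomic conditions:
  recommendation letters > 4: 1 > 4 is false
  disciplinary record: no → false
  class-rank percentile ≥ 97%: 85 ≥ 97 is false
  community-service hours ≥ 114 hours: 248 ≥ 114 is true
  legacy status: no → false
  essay score ≥ 6: 1 ≥ 6 is false
  class-rank percentile > 4%: 85 > 4 is true
  class-rank percentile = 52%: 85 == 52 is false
  community-service hours between 162 hours and 356 hours: 248 in [162, 356] is true
  NOT in-state resident: no → true
Combine:
[1.1.1] false OR false = false
[1.1.2.1.1] false AND true = false
[1.1.2.1] NOT false = true
[1.1.2] NOT true = false
[1.1] false OR false = false
[1] NOT false = true
[2.1.1.1] NOT false = true
[2.1.1] NOT true = false
[2.1.2.2.1] true OR false = true
[2.1.2.2] NOT true = false
[2.1.2] false OR false = false
[2.1] false OR false = false
[2] NOT false = true
[3] true → true = true
[root] true AND true AND true = true
Overall: true → admitted

Admitted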